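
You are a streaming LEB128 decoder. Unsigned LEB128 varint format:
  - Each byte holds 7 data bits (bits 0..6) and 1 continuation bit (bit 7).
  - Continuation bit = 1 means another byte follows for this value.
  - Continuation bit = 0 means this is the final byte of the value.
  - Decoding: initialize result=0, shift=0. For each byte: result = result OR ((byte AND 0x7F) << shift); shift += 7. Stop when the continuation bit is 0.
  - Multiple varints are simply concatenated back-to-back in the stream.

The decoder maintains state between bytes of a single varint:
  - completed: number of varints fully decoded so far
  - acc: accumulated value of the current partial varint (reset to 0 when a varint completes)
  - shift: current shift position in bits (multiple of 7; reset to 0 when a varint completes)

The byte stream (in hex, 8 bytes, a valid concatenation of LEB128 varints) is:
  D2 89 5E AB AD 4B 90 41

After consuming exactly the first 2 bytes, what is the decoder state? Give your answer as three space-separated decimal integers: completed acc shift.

Answer: 0 1234 14

Derivation:
byte[0]=0xD2 cont=1 payload=0x52: acc |= 82<<0 -> completed=0 acc=82 shift=7
byte[1]=0x89 cont=1 payload=0x09: acc |= 9<<7 -> completed=0 acc=1234 shift=14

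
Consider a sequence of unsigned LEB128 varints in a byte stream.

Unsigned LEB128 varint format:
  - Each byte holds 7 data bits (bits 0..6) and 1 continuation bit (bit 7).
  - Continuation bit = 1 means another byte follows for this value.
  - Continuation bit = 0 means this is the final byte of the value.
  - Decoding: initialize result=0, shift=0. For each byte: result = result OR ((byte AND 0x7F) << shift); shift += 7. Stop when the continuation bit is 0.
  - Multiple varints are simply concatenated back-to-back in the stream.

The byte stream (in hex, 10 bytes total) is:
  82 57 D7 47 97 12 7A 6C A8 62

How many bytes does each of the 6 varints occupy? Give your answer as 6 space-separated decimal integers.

Answer: 2 2 2 1 1 2

Derivation:
  byte[0]=0x82 cont=1 payload=0x02=2: acc |= 2<<0 -> acc=2 shift=7
  byte[1]=0x57 cont=0 payload=0x57=87: acc |= 87<<7 -> acc=11138 shift=14 [end]
Varint 1: bytes[0:2] = 82 57 -> value 11138 (2 byte(s))
  byte[2]=0xD7 cont=1 payload=0x57=87: acc |= 87<<0 -> acc=87 shift=7
  byte[3]=0x47 cont=0 payload=0x47=71: acc |= 71<<7 -> acc=9175 shift=14 [end]
Varint 2: bytes[2:4] = D7 47 -> value 9175 (2 byte(s))
  byte[4]=0x97 cont=1 payload=0x17=23: acc |= 23<<0 -> acc=23 shift=7
  byte[5]=0x12 cont=0 payload=0x12=18: acc |= 18<<7 -> acc=2327 shift=14 [end]
Varint 3: bytes[4:6] = 97 12 -> value 2327 (2 byte(s))
  byte[6]=0x7A cont=0 payload=0x7A=122: acc |= 122<<0 -> acc=122 shift=7 [end]
Varint 4: bytes[6:7] = 7A -> value 122 (1 byte(s))
  byte[7]=0x6C cont=0 payload=0x6C=108: acc |= 108<<0 -> acc=108 shift=7 [end]
Varint 5: bytes[7:8] = 6C -> value 108 (1 byte(s))
  byte[8]=0xA8 cont=1 payload=0x28=40: acc |= 40<<0 -> acc=40 shift=7
  byte[9]=0x62 cont=0 payload=0x62=98: acc |= 98<<7 -> acc=12584 shift=14 [end]
Varint 6: bytes[8:10] = A8 62 -> value 12584 (2 byte(s))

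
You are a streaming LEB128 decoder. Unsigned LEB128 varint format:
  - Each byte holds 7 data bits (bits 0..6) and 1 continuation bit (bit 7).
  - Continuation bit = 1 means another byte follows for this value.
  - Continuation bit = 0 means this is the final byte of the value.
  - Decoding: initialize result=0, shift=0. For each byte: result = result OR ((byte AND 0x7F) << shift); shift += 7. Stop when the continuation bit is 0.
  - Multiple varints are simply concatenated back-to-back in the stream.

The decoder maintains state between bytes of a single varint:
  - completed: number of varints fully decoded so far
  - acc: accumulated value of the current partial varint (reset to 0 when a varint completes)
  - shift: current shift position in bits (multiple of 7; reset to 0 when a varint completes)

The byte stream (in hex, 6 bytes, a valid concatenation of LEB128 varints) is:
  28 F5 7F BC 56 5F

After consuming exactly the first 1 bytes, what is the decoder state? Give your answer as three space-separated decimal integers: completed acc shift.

byte[0]=0x28 cont=0 payload=0x28: varint #1 complete (value=40); reset -> completed=1 acc=0 shift=0

Answer: 1 0 0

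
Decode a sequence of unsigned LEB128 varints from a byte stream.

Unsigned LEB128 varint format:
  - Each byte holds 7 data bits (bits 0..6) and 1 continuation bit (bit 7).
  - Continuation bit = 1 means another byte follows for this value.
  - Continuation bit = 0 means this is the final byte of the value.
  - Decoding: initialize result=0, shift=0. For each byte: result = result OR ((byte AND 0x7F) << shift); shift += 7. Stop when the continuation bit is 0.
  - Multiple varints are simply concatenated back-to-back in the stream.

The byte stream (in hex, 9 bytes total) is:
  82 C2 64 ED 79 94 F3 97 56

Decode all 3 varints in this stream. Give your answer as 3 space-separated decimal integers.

  byte[0]=0x82 cont=1 payload=0x02=2: acc |= 2<<0 -> acc=2 shift=7
  byte[1]=0xC2 cont=1 payload=0x42=66: acc |= 66<<7 -> acc=8450 shift=14
  byte[2]=0x64 cont=0 payload=0x64=100: acc |= 100<<14 -> acc=1646850 shift=21 [end]
Varint 1: bytes[0:3] = 82 C2 64 -> value 1646850 (3 byte(s))
  byte[3]=0xED cont=1 payload=0x6D=109: acc |= 109<<0 -> acc=109 shift=7
  byte[4]=0x79 cont=0 payload=0x79=121: acc |= 121<<7 -> acc=15597 shift=14 [end]
Varint 2: bytes[3:5] = ED 79 -> value 15597 (2 byte(s))
  byte[5]=0x94 cont=1 payload=0x14=20: acc |= 20<<0 -> acc=20 shift=7
  byte[6]=0xF3 cont=1 payload=0x73=115: acc |= 115<<7 -> acc=14740 shift=14
  byte[7]=0x97 cont=1 payload=0x17=23: acc |= 23<<14 -> acc=391572 shift=21
  byte[8]=0x56 cont=0 payload=0x56=86: acc |= 86<<21 -> acc=180746644 shift=28 [end]
Varint 3: bytes[5:9] = 94 F3 97 56 -> value 180746644 (4 byte(s))

Answer: 1646850 15597 180746644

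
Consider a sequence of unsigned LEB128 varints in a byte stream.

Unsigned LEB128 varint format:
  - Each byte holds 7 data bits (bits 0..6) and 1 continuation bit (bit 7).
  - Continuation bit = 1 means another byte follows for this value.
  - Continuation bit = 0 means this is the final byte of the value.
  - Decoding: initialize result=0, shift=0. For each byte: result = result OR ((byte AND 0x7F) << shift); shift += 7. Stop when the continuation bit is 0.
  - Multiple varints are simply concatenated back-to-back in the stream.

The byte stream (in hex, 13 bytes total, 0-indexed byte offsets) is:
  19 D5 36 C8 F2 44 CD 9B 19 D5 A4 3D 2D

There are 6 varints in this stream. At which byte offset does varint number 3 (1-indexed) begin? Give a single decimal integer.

  byte[0]=0x19 cont=0 payload=0x19=25: acc |= 25<<0 -> acc=25 shift=7 [end]
Varint 1: bytes[0:1] = 19 -> value 25 (1 byte(s))
  byte[1]=0xD5 cont=1 payload=0x55=85: acc |= 85<<0 -> acc=85 shift=7
  byte[2]=0x36 cont=0 payload=0x36=54: acc |= 54<<7 -> acc=6997 shift=14 [end]
Varint 2: bytes[1:3] = D5 36 -> value 6997 (2 byte(s))
  byte[3]=0xC8 cont=1 payload=0x48=72: acc |= 72<<0 -> acc=72 shift=7
  byte[4]=0xF2 cont=1 payload=0x72=114: acc |= 114<<7 -> acc=14664 shift=14
  byte[5]=0x44 cont=0 payload=0x44=68: acc |= 68<<14 -> acc=1128776 shift=21 [end]
Varint 3: bytes[3:6] = C8 F2 44 -> value 1128776 (3 byte(s))
  byte[6]=0xCD cont=1 payload=0x4D=77: acc |= 77<<0 -> acc=77 shift=7
  byte[7]=0x9B cont=1 payload=0x1B=27: acc |= 27<<7 -> acc=3533 shift=14
  byte[8]=0x19 cont=0 payload=0x19=25: acc |= 25<<14 -> acc=413133 shift=21 [end]
Varint 4: bytes[6:9] = CD 9B 19 -> value 413133 (3 byte(s))
  byte[9]=0xD5 cont=1 payload=0x55=85: acc |= 85<<0 -> acc=85 shift=7
  byte[10]=0xA4 cont=1 payload=0x24=36: acc |= 36<<7 -> acc=4693 shift=14
  byte[11]=0x3D cont=0 payload=0x3D=61: acc |= 61<<14 -> acc=1004117 shift=21 [end]
Varint 5: bytes[9:12] = D5 A4 3D -> value 1004117 (3 byte(s))
  byte[12]=0x2D cont=0 payload=0x2D=45: acc |= 45<<0 -> acc=45 shift=7 [end]
Varint 6: bytes[12:13] = 2D -> value 45 (1 byte(s))

Answer: 3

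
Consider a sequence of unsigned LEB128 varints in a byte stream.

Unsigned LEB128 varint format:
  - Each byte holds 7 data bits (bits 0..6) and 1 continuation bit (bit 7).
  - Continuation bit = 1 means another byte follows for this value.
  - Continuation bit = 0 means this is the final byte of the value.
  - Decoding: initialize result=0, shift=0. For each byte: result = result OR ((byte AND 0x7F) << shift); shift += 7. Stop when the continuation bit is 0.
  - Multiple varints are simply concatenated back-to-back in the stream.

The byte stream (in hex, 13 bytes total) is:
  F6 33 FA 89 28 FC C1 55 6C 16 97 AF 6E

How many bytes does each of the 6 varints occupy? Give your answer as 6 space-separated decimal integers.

Answer: 2 3 3 1 1 3

Derivation:
  byte[0]=0xF6 cont=1 payload=0x76=118: acc |= 118<<0 -> acc=118 shift=7
  byte[1]=0x33 cont=0 payload=0x33=51: acc |= 51<<7 -> acc=6646 shift=14 [end]
Varint 1: bytes[0:2] = F6 33 -> value 6646 (2 byte(s))
  byte[2]=0xFA cont=1 payload=0x7A=122: acc |= 122<<0 -> acc=122 shift=7
  byte[3]=0x89 cont=1 payload=0x09=9: acc |= 9<<7 -> acc=1274 shift=14
  byte[4]=0x28 cont=0 payload=0x28=40: acc |= 40<<14 -> acc=656634 shift=21 [end]
Varint 2: bytes[2:5] = FA 89 28 -> value 656634 (3 byte(s))
  byte[5]=0xFC cont=1 payload=0x7C=124: acc |= 124<<0 -> acc=124 shift=7
  byte[6]=0xC1 cont=1 payload=0x41=65: acc |= 65<<7 -> acc=8444 shift=14
  byte[7]=0x55 cont=0 payload=0x55=85: acc |= 85<<14 -> acc=1401084 shift=21 [end]
Varint 3: bytes[5:8] = FC C1 55 -> value 1401084 (3 byte(s))
  byte[8]=0x6C cont=0 payload=0x6C=108: acc |= 108<<0 -> acc=108 shift=7 [end]
Varint 4: bytes[8:9] = 6C -> value 108 (1 byte(s))
  byte[9]=0x16 cont=0 payload=0x16=22: acc |= 22<<0 -> acc=22 shift=7 [end]
Varint 5: bytes[9:10] = 16 -> value 22 (1 byte(s))
  byte[10]=0x97 cont=1 payload=0x17=23: acc |= 23<<0 -> acc=23 shift=7
  byte[11]=0xAF cont=1 payload=0x2F=47: acc |= 47<<7 -> acc=6039 shift=14
  byte[12]=0x6E cont=0 payload=0x6E=110: acc |= 110<<14 -> acc=1808279 shift=21 [end]
Varint 6: bytes[10:13] = 97 AF 6E -> value 1808279 (3 byte(s))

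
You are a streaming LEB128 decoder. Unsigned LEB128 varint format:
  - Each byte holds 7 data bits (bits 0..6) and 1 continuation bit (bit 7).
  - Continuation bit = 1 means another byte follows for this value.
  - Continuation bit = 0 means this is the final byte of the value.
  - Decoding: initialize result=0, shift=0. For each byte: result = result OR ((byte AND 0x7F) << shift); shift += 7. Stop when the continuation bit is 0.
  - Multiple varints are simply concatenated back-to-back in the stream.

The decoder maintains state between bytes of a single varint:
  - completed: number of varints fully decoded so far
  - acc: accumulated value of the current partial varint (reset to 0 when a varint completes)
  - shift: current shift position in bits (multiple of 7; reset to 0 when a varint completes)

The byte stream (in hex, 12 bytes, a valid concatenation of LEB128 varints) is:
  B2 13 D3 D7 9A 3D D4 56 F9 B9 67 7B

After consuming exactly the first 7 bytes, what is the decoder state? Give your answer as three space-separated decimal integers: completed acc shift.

Answer: 2 84 7

Derivation:
byte[0]=0xB2 cont=1 payload=0x32: acc |= 50<<0 -> completed=0 acc=50 shift=7
byte[1]=0x13 cont=0 payload=0x13: varint #1 complete (value=2482); reset -> completed=1 acc=0 shift=0
byte[2]=0xD3 cont=1 payload=0x53: acc |= 83<<0 -> completed=1 acc=83 shift=7
byte[3]=0xD7 cont=1 payload=0x57: acc |= 87<<7 -> completed=1 acc=11219 shift=14
byte[4]=0x9A cont=1 payload=0x1A: acc |= 26<<14 -> completed=1 acc=437203 shift=21
byte[5]=0x3D cont=0 payload=0x3D: varint #2 complete (value=128363475); reset -> completed=2 acc=0 shift=0
byte[6]=0xD4 cont=1 payload=0x54: acc |= 84<<0 -> completed=2 acc=84 shift=7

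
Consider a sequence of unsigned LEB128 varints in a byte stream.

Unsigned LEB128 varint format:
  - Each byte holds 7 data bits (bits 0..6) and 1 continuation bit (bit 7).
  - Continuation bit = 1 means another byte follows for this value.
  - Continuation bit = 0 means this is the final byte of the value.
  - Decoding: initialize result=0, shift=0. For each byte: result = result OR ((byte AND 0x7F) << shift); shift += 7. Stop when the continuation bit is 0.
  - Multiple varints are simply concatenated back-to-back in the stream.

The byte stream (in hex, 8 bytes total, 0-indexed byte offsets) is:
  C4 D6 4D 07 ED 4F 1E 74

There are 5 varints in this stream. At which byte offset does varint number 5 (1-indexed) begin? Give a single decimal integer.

  byte[0]=0xC4 cont=1 payload=0x44=68: acc |= 68<<0 -> acc=68 shift=7
  byte[1]=0xD6 cont=1 payload=0x56=86: acc |= 86<<7 -> acc=11076 shift=14
  byte[2]=0x4D cont=0 payload=0x4D=77: acc |= 77<<14 -> acc=1272644 shift=21 [end]
Varint 1: bytes[0:3] = C4 D6 4D -> value 1272644 (3 byte(s))
  byte[3]=0x07 cont=0 payload=0x07=7: acc |= 7<<0 -> acc=7 shift=7 [end]
Varint 2: bytes[3:4] = 07 -> value 7 (1 byte(s))
  byte[4]=0xED cont=1 payload=0x6D=109: acc |= 109<<0 -> acc=109 shift=7
  byte[5]=0x4F cont=0 payload=0x4F=79: acc |= 79<<7 -> acc=10221 shift=14 [end]
Varint 3: bytes[4:6] = ED 4F -> value 10221 (2 byte(s))
  byte[6]=0x1E cont=0 payload=0x1E=30: acc |= 30<<0 -> acc=30 shift=7 [end]
Varint 4: bytes[6:7] = 1E -> value 30 (1 byte(s))
  byte[7]=0x74 cont=0 payload=0x74=116: acc |= 116<<0 -> acc=116 shift=7 [end]
Varint 5: bytes[7:8] = 74 -> value 116 (1 byte(s))

Answer: 7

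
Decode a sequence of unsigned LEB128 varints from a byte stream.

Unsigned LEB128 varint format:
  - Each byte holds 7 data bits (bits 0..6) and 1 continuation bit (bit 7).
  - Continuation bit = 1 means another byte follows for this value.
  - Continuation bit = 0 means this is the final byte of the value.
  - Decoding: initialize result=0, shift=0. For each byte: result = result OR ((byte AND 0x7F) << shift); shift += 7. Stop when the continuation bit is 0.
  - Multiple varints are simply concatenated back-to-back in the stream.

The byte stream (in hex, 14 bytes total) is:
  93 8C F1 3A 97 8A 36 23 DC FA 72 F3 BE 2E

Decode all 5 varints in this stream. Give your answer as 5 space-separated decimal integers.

  byte[0]=0x93 cont=1 payload=0x13=19: acc |= 19<<0 -> acc=19 shift=7
  byte[1]=0x8C cont=1 payload=0x0C=12: acc |= 12<<7 -> acc=1555 shift=14
  byte[2]=0xF1 cont=1 payload=0x71=113: acc |= 113<<14 -> acc=1852947 shift=21
  byte[3]=0x3A cont=0 payload=0x3A=58: acc |= 58<<21 -> acc=123487763 shift=28 [end]
Varint 1: bytes[0:4] = 93 8C F1 3A -> value 123487763 (4 byte(s))
  byte[4]=0x97 cont=1 payload=0x17=23: acc |= 23<<0 -> acc=23 shift=7
  byte[5]=0x8A cont=1 payload=0x0A=10: acc |= 10<<7 -> acc=1303 shift=14
  byte[6]=0x36 cont=0 payload=0x36=54: acc |= 54<<14 -> acc=886039 shift=21 [end]
Varint 2: bytes[4:7] = 97 8A 36 -> value 886039 (3 byte(s))
  byte[7]=0x23 cont=0 payload=0x23=35: acc |= 35<<0 -> acc=35 shift=7 [end]
Varint 3: bytes[7:8] = 23 -> value 35 (1 byte(s))
  byte[8]=0xDC cont=1 payload=0x5C=92: acc |= 92<<0 -> acc=92 shift=7
  byte[9]=0xFA cont=1 payload=0x7A=122: acc |= 122<<7 -> acc=15708 shift=14
  byte[10]=0x72 cont=0 payload=0x72=114: acc |= 114<<14 -> acc=1883484 shift=21 [end]
Varint 4: bytes[8:11] = DC FA 72 -> value 1883484 (3 byte(s))
  byte[11]=0xF3 cont=1 payload=0x73=115: acc |= 115<<0 -> acc=115 shift=7
  byte[12]=0xBE cont=1 payload=0x3E=62: acc |= 62<<7 -> acc=8051 shift=14
  byte[13]=0x2E cont=0 payload=0x2E=46: acc |= 46<<14 -> acc=761715 shift=21 [end]
Varint 5: bytes[11:14] = F3 BE 2E -> value 761715 (3 byte(s))

Answer: 123487763 886039 35 1883484 761715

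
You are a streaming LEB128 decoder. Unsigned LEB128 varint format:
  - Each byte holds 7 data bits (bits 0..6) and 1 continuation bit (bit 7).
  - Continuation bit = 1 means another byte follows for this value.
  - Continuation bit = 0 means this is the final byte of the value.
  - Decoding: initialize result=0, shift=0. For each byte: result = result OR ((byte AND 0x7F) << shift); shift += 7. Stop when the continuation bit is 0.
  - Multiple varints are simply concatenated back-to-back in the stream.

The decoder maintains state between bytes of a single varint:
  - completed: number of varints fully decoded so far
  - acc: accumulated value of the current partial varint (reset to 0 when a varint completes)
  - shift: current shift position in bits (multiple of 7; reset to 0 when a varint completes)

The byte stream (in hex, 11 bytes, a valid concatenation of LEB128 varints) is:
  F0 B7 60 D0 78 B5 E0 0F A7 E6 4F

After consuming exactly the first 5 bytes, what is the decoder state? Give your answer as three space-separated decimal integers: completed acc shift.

Answer: 2 0 0

Derivation:
byte[0]=0xF0 cont=1 payload=0x70: acc |= 112<<0 -> completed=0 acc=112 shift=7
byte[1]=0xB7 cont=1 payload=0x37: acc |= 55<<7 -> completed=0 acc=7152 shift=14
byte[2]=0x60 cont=0 payload=0x60: varint #1 complete (value=1580016); reset -> completed=1 acc=0 shift=0
byte[3]=0xD0 cont=1 payload=0x50: acc |= 80<<0 -> completed=1 acc=80 shift=7
byte[4]=0x78 cont=0 payload=0x78: varint #2 complete (value=15440); reset -> completed=2 acc=0 shift=0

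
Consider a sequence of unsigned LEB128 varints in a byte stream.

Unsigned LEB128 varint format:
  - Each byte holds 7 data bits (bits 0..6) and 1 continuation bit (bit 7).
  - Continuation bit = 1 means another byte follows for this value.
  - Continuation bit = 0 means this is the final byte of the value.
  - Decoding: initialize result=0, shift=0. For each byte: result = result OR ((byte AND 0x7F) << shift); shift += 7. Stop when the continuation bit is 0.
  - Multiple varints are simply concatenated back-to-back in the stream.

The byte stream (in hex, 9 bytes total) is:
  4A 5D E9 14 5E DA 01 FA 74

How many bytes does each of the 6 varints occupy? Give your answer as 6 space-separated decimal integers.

  byte[0]=0x4A cont=0 payload=0x4A=74: acc |= 74<<0 -> acc=74 shift=7 [end]
Varint 1: bytes[0:1] = 4A -> value 74 (1 byte(s))
  byte[1]=0x5D cont=0 payload=0x5D=93: acc |= 93<<0 -> acc=93 shift=7 [end]
Varint 2: bytes[1:2] = 5D -> value 93 (1 byte(s))
  byte[2]=0xE9 cont=1 payload=0x69=105: acc |= 105<<0 -> acc=105 shift=7
  byte[3]=0x14 cont=0 payload=0x14=20: acc |= 20<<7 -> acc=2665 shift=14 [end]
Varint 3: bytes[2:4] = E9 14 -> value 2665 (2 byte(s))
  byte[4]=0x5E cont=0 payload=0x5E=94: acc |= 94<<0 -> acc=94 shift=7 [end]
Varint 4: bytes[4:5] = 5E -> value 94 (1 byte(s))
  byte[5]=0xDA cont=1 payload=0x5A=90: acc |= 90<<0 -> acc=90 shift=7
  byte[6]=0x01 cont=0 payload=0x01=1: acc |= 1<<7 -> acc=218 shift=14 [end]
Varint 5: bytes[5:7] = DA 01 -> value 218 (2 byte(s))
  byte[7]=0xFA cont=1 payload=0x7A=122: acc |= 122<<0 -> acc=122 shift=7
  byte[8]=0x74 cont=0 payload=0x74=116: acc |= 116<<7 -> acc=14970 shift=14 [end]
Varint 6: bytes[7:9] = FA 74 -> value 14970 (2 byte(s))

Answer: 1 1 2 1 2 2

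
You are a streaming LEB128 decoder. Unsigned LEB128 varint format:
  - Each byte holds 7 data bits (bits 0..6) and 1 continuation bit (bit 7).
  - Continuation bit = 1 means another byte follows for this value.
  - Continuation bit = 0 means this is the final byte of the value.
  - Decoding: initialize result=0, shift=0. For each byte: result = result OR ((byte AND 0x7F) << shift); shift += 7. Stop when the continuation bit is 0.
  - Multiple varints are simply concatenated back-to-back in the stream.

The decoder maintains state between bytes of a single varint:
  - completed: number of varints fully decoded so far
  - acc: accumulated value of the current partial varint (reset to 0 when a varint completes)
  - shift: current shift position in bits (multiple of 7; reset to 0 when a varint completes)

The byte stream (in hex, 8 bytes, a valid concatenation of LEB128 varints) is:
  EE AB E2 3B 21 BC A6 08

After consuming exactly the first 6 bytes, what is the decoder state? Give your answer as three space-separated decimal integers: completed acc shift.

byte[0]=0xEE cont=1 payload=0x6E: acc |= 110<<0 -> completed=0 acc=110 shift=7
byte[1]=0xAB cont=1 payload=0x2B: acc |= 43<<7 -> completed=0 acc=5614 shift=14
byte[2]=0xE2 cont=1 payload=0x62: acc |= 98<<14 -> completed=0 acc=1611246 shift=21
byte[3]=0x3B cont=0 payload=0x3B: varint #1 complete (value=125343214); reset -> completed=1 acc=0 shift=0
byte[4]=0x21 cont=0 payload=0x21: varint #2 complete (value=33); reset -> completed=2 acc=0 shift=0
byte[5]=0xBC cont=1 payload=0x3C: acc |= 60<<0 -> completed=2 acc=60 shift=7

Answer: 2 60 7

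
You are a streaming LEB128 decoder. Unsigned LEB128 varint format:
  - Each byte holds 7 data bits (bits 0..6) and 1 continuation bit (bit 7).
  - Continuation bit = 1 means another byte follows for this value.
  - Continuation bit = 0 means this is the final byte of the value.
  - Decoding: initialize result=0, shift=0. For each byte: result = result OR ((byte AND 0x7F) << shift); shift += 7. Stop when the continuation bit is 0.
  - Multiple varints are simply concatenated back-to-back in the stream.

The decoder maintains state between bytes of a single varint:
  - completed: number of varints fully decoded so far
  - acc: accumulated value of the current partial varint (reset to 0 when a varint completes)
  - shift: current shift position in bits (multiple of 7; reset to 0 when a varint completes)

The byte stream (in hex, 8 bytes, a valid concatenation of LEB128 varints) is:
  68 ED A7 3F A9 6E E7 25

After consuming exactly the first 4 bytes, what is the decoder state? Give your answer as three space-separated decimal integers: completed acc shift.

Answer: 2 0 0

Derivation:
byte[0]=0x68 cont=0 payload=0x68: varint #1 complete (value=104); reset -> completed=1 acc=0 shift=0
byte[1]=0xED cont=1 payload=0x6D: acc |= 109<<0 -> completed=1 acc=109 shift=7
byte[2]=0xA7 cont=1 payload=0x27: acc |= 39<<7 -> completed=1 acc=5101 shift=14
byte[3]=0x3F cont=0 payload=0x3F: varint #2 complete (value=1037293); reset -> completed=2 acc=0 shift=0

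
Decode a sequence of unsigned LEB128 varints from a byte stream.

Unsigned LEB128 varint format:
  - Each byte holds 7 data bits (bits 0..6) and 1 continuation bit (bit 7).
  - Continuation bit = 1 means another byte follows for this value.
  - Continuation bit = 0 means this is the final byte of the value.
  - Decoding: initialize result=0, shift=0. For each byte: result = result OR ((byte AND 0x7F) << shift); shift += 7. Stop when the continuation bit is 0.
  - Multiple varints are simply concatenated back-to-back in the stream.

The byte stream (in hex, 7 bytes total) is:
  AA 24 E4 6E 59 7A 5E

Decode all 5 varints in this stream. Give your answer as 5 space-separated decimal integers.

  byte[0]=0xAA cont=1 payload=0x2A=42: acc |= 42<<0 -> acc=42 shift=7
  byte[1]=0x24 cont=0 payload=0x24=36: acc |= 36<<7 -> acc=4650 shift=14 [end]
Varint 1: bytes[0:2] = AA 24 -> value 4650 (2 byte(s))
  byte[2]=0xE4 cont=1 payload=0x64=100: acc |= 100<<0 -> acc=100 shift=7
  byte[3]=0x6E cont=0 payload=0x6E=110: acc |= 110<<7 -> acc=14180 shift=14 [end]
Varint 2: bytes[2:4] = E4 6E -> value 14180 (2 byte(s))
  byte[4]=0x59 cont=0 payload=0x59=89: acc |= 89<<0 -> acc=89 shift=7 [end]
Varint 3: bytes[4:5] = 59 -> value 89 (1 byte(s))
  byte[5]=0x7A cont=0 payload=0x7A=122: acc |= 122<<0 -> acc=122 shift=7 [end]
Varint 4: bytes[5:6] = 7A -> value 122 (1 byte(s))
  byte[6]=0x5E cont=0 payload=0x5E=94: acc |= 94<<0 -> acc=94 shift=7 [end]
Varint 5: bytes[6:7] = 5E -> value 94 (1 byte(s))

Answer: 4650 14180 89 122 94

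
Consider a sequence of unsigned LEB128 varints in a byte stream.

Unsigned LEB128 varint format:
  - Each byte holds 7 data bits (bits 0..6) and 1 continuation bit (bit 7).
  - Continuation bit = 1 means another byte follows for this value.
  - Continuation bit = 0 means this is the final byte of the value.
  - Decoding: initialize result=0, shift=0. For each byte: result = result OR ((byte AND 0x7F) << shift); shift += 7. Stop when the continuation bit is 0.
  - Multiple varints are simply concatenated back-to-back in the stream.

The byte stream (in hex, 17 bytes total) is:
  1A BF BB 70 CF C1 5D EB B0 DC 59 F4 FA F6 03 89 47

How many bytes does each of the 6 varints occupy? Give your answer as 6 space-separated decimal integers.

Answer: 1 3 3 4 4 2

Derivation:
  byte[0]=0x1A cont=0 payload=0x1A=26: acc |= 26<<0 -> acc=26 shift=7 [end]
Varint 1: bytes[0:1] = 1A -> value 26 (1 byte(s))
  byte[1]=0xBF cont=1 payload=0x3F=63: acc |= 63<<0 -> acc=63 shift=7
  byte[2]=0xBB cont=1 payload=0x3B=59: acc |= 59<<7 -> acc=7615 shift=14
  byte[3]=0x70 cont=0 payload=0x70=112: acc |= 112<<14 -> acc=1842623 shift=21 [end]
Varint 2: bytes[1:4] = BF BB 70 -> value 1842623 (3 byte(s))
  byte[4]=0xCF cont=1 payload=0x4F=79: acc |= 79<<0 -> acc=79 shift=7
  byte[5]=0xC1 cont=1 payload=0x41=65: acc |= 65<<7 -> acc=8399 shift=14
  byte[6]=0x5D cont=0 payload=0x5D=93: acc |= 93<<14 -> acc=1532111 shift=21 [end]
Varint 3: bytes[4:7] = CF C1 5D -> value 1532111 (3 byte(s))
  byte[7]=0xEB cont=1 payload=0x6B=107: acc |= 107<<0 -> acc=107 shift=7
  byte[8]=0xB0 cont=1 payload=0x30=48: acc |= 48<<7 -> acc=6251 shift=14
  byte[9]=0xDC cont=1 payload=0x5C=92: acc |= 92<<14 -> acc=1513579 shift=21
  byte[10]=0x59 cont=0 payload=0x59=89: acc |= 89<<21 -> acc=188160107 shift=28 [end]
Varint 4: bytes[7:11] = EB B0 DC 59 -> value 188160107 (4 byte(s))
  byte[11]=0xF4 cont=1 payload=0x74=116: acc |= 116<<0 -> acc=116 shift=7
  byte[12]=0xFA cont=1 payload=0x7A=122: acc |= 122<<7 -> acc=15732 shift=14
  byte[13]=0xF6 cont=1 payload=0x76=118: acc |= 118<<14 -> acc=1949044 shift=21
  byte[14]=0x03 cont=0 payload=0x03=3: acc |= 3<<21 -> acc=8240500 shift=28 [end]
Varint 5: bytes[11:15] = F4 FA F6 03 -> value 8240500 (4 byte(s))
  byte[15]=0x89 cont=1 payload=0x09=9: acc |= 9<<0 -> acc=9 shift=7
  byte[16]=0x47 cont=0 payload=0x47=71: acc |= 71<<7 -> acc=9097 shift=14 [end]
Varint 6: bytes[15:17] = 89 47 -> value 9097 (2 byte(s))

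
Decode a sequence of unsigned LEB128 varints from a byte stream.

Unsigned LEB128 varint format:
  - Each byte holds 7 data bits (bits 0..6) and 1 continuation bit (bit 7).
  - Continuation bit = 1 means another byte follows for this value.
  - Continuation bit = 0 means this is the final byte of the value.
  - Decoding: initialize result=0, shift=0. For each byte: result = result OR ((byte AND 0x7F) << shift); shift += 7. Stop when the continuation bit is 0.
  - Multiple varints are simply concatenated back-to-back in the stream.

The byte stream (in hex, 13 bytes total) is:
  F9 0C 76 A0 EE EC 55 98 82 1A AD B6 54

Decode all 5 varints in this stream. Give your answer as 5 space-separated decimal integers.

  byte[0]=0xF9 cont=1 payload=0x79=121: acc |= 121<<0 -> acc=121 shift=7
  byte[1]=0x0C cont=0 payload=0x0C=12: acc |= 12<<7 -> acc=1657 shift=14 [end]
Varint 1: bytes[0:2] = F9 0C -> value 1657 (2 byte(s))
  byte[2]=0x76 cont=0 payload=0x76=118: acc |= 118<<0 -> acc=118 shift=7 [end]
Varint 2: bytes[2:3] = 76 -> value 118 (1 byte(s))
  byte[3]=0xA0 cont=1 payload=0x20=32: acc |= 32<<0 -> acc=32 shift=7
  byte[4]=0xEE cont=1 payload=0x6E=110: acc |= 110<<7 -> acc=14112 shift=14
  byte[5]=0xEC cont=1 payload=0x6C=108: acc |= 108<<14 -> acc=1783584 shift=21
  byte[6]=0x55 cont=0 payload=0x55=85: acc |= 85<<21 -> acc=180041504 shift=28 [end]
Varint 3: bytes[3:7] = A0 EE EC 55 -> value 180041504 (4 byte(s))
  byte[7]=0x98 cont=1 payload=0x18=24: acc |= 24<<0 -> acc=24 shift=7
  byte[8]=0x82 cont=1 payload=0x02=2: acc |= 2<<7 -> acc=280 shift=14
  byte[9]=0x1A cont=0 payload=0x1A=26: acc |= 26<<14 -> acc=426264 shift=21 [end]
Varint 4: bytes[7:10] = 98 82 1A -> value 426264 (3 byte(s))
  byte[10]=0xAD cont=1 payload=0x2D=45: acc |= 45<<0 -> acc=45 shift=7
  byte[11]=0xB6 cont=1 payload=0x36=54: acc |= 54<<7 -> acc=6957 shift=14
  byte[12]=0x54 cont=0 payload=0x54=84: acc |= 84<<14 -> acc=1383213 shift=21 [end]
Varint 5: bytes[10:13] = AD B6 54 -> value 1383213 (3 byte(s))

Answer: 1657 118 180041504 426264 1383213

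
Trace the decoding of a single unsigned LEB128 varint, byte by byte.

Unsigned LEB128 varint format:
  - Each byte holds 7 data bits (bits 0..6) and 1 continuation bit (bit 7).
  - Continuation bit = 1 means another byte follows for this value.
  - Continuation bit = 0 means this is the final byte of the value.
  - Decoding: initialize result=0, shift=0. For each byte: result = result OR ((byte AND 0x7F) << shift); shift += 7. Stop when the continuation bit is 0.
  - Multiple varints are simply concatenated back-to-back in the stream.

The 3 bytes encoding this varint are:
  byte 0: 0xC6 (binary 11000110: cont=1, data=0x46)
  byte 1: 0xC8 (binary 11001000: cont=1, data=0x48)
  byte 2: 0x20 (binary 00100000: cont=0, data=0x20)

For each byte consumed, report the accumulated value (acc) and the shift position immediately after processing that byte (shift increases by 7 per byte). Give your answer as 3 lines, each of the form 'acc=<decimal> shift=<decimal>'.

byte 0=0xC6: payload=0x46=70, contrib = 70<<0 = 70; acc -> 70, shift -> 7
byte 1=0xC8: payload=0x48=72, contrib = 72<<7 = 9216; acc -> 9286, shift -> 14
byte 2=0x20: payload=0x20=32, contrib = 32<<14 = 524288; acc -> 533574, shift -> 21

Answer: acc=70 shift=7
acc=9286 shift=14
acc=533574 shift=21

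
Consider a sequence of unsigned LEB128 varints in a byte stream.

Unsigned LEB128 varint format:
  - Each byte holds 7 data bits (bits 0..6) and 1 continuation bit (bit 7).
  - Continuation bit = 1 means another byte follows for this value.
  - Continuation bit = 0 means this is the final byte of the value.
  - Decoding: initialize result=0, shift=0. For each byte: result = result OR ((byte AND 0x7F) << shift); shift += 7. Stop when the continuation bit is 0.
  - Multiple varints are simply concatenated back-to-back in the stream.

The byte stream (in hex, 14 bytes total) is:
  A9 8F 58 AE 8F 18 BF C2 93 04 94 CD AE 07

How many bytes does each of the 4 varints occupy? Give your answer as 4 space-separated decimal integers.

Answer: 3 3 4 4

Derivation:
  byte[0]=0xA9 cont=1 payload=0x29=41: acc |= 41<<0 -> acc=41 shift=7
  byte[1]=0x8F cont=1 payload=0x0F=15: acc |= 15<<7 -> acc=1961 shift=14
  byte[2]=0x58 cont=0 payload=0x58=88: acc |= 88<<14 -> acc=1443753 shift=21 [end]
Varint 1: bytes[0:3] = A9 8F 58 -> value 1443753 (3 byte(s))
  byte[3]=0xAE cont=1 payload=0x2E=46: acc |= 46<<0 -> acc=46 shift=7
  byte[4]=0x8F cont=1 payload=0x0F=15: acc |= 15<<7 -> acc=1966 shift=14
  byte[5]=0x18 cont=0 payload=0x18=24: acc |= 24<<14 -> acc=395182 shift=21 [end]
Varint 2: bytes[3:6] = AE 8F 18 -> value 395182 (3 byte(s))
  byte[6]=0xBF cont=1 payload=0x3F=63: acc |= 63<<0 -> acc=63 shift=7
  byte[7]=0xC2 cont=1 payload=0x42=66: acc |= 66<<7 -> acc=8511 shift=14
  byte[8]=0x93 cont=1 payload=0x13=19: acc |= 19<<14 -> acc=319807 shift=21
  byte[9]=0x04 cont=0 payload=0x04=4: acc |= 4<<21 -> acc=8708415 shift=28 [end]
Varint 3: bytes[6:10] = BF C2 93 04 -> value 8708415 (4 byte(s))
  byte[10]=0x94 cont=1 payload=0x14=20: acc |= 20<<0 -> acc=20 shift=7
  byte[11]=0xCD cont=1 payload=0x4D=77: acc |= 77<<7 -> acc=9876 shift=14
  byte[12]=0xAE cont=1 payload=0x2E=46: acc |= 46<<14 -> acc=763540 shift=21
  byte[13]=0x07 cont=0 payload=0x07=7: acc |= 7<<21 -> acc=15443604 shift=28 [end]
Varint 4: bytes[10:14] = 94 CD AE 07 -> value 15443604 (4 byte(s))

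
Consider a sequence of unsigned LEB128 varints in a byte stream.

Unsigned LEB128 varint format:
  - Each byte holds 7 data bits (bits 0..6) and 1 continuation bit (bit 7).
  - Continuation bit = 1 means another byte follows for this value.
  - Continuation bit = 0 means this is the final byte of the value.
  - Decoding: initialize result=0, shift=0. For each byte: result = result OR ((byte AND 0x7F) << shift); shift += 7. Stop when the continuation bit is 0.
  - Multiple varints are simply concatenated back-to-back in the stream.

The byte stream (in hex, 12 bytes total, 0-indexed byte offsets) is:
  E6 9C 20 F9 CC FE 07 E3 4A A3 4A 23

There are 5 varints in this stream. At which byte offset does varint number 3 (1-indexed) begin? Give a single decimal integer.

  byte[0]=0xE6 cont=1 payload=0x66=102: acc |= 102<<0 -> acc=102 shift=7
  byte[1]=0x9C cont=1 payload=0x1C=28: acc |= 28<<7 -> acc=3686 shift=14
  byte[2]=0x20 cont=0 payload=0x20=32: acc |= 32<<14 -> acc=527974 shift=21 [end]
Varint 1: bytes[0:3] = E6 9C 20 -> value 527974 (3 byte(s))
  byte[3]=0xF9 cont=1 payload=0x79=121: acc |= 121<<0 -> acc=121 shift=7
  byte[4]=0xCC cont=1 payload=0x4C=76: acc |= 76<<7 -> acc=9849 shift=14
  byte[5]=0xFE cont=1 payload=0x7E=126: acc |= 126<<14 -> acc=2074233 shift=21
  byte[6]=0x07 cont=0 payload=0x07=7: acc |= 7<<21 -> acc=16754297 shift=28 [end]
Varint 2: bytes[3:7] = F9 CC FE 07 -> value 16754297 (4 byte(s))
  byte[7]=0xE3 cont=1 payload=0x63=99: acc |= 99<<0 -> acc=99 shift=7
  byte[8]=0x4A cont=0 payload=0x4A=74: acc |= 74<<7 -> acc=9571 shift=14 [end]
Varint 3: bytes[7:9] = E3 4A -> value 9571 (2 byte(s))
  byte[9]=0xA3 cont=1 payload=0x23=35: acc |= 35<<0 -> acc=35 shift=7
  byte[10]=0x4A cont=0 payload=0x4A=74: acc |= 74<<7 -> acc=9507 shift=14 [end]
Varint 4: bytes[9:11] = A3 4A -> value 9507 (2 byte(s))
  byte[11]=0x23 cont=0 payload=0x23=35: acc |= 35<<0 -> acc=35 shift=7 [end]
Varint 5: bytes[11:12] = 23 -> value 35 (1 byte(s))

Answer: 7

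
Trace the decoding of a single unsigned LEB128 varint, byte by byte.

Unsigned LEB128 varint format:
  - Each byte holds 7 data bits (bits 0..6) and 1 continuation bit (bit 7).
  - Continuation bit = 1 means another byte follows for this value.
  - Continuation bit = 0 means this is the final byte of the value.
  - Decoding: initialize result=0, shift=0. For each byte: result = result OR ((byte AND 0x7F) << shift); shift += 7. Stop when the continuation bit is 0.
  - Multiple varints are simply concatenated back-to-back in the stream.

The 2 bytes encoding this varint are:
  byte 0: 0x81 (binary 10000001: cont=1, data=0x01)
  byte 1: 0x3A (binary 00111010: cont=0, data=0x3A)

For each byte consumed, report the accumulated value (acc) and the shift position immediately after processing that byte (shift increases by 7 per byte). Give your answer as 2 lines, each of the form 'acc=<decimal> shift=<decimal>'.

Answer: acc=1 shift=7
acc=7425 shift=14

Derivation:
byte 0=0x81: payload=0x01=1, contrib = 1<<0 = 1; acc -> 1, shift -> 7
byte 1=0x3A: payload=0x3A=58, contrib = 58<<7 = 7424; acc -> 7425, shift -> 14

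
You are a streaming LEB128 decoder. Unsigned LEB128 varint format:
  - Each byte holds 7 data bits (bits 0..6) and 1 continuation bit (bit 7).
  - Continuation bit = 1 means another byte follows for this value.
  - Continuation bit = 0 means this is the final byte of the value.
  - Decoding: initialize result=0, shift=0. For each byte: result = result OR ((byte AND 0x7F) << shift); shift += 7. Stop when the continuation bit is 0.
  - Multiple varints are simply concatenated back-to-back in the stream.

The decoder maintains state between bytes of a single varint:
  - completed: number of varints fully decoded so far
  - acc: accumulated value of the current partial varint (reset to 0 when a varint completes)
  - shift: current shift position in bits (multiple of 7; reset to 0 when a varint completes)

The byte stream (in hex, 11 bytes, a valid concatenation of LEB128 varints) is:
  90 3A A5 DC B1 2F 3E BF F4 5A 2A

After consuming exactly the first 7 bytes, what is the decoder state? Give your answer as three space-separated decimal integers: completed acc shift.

byte[0]=0x90 cont=1 payload=0x10: acc |= 16<<0 -> completed=0 acc=16 shift=7
byte[1]=0x3A cont=0 payload=0x3A: varint #1 complete (value=7440); reset -> completed=1 acc=0 shift=0
byte[2]=0xA5 cont=1 payload=0x25: acc |= 37<<0 -> completed=1 acc=37 shift=7
byte[3]=0xDC cont=1 payload=0x5C: acc |= 92<<7 -> completed=1 acc=11813 shift=14
byte[4]=0xB1 cont=1 payload=0x31: acc |= 49<<14 -> completed=1 acc=814629 shift=21
byte[5]=0x2F cont=0 payload=0x2F: varint #2 complete (value=99380773); reset -> completed=2 acc=0 shift=0
byte[6]=0x3E cont=0 payload=0x3E: varint #3 complete (value=62); reset -> completed=3 acc=0 shift=0

Answer: 3 0 0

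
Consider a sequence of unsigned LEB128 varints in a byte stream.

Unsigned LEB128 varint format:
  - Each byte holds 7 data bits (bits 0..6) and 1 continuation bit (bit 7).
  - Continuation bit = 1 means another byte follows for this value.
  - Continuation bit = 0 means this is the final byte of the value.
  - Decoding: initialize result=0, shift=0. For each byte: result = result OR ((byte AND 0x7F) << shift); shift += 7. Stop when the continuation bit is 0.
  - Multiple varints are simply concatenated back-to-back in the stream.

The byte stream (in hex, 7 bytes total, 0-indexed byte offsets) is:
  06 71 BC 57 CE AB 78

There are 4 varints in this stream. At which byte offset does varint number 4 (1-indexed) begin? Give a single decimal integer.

  byte[0]=0x06 cont=0 payload=0x06=6: acc |= 6<<0 -> acc=6 shift=7 [end]
Varint 1: bytes[0:1] = 06 -> value 6 (1 byte(s))
  byte[1]=0x71 cont=0 payload=0x71=113: acc |= 113<<0 -> acc=113 shift=7 [end]
Varint 2: bytes[1:2] = 71 -> value 113 (1 byte(s))
  byte[2]=0xBC cont=1 payload=0x3C=60: acc |= 60<<0 -> acc=60 shift=7
  byte[3]=0x57 cont=0 payload=0x57=87: acc |= 87<<7 -> acc=11196 shift=14 [end]
Varint 3: bytes[2:4] = BC 57 -> value 11196 (2 byte(s))
  byte[4]=0xCE cont=1 payload=0x4E=78: acc |= 78<<0 -> acc=78 shift=7
  byte[5]=0xAB cont=1 payload=0x2B=43: acc |= 43<<7 -> acc=5582 shift=14
  byte[6]=0x78 cont=0 payload=0x78=120: acc |= 120<<14 -> acc=1971662 shift=21 [end]
Varint 4: bytes[4:7] = CE AB 78 -> value 1971662 (3 byte(s))

Answer: 4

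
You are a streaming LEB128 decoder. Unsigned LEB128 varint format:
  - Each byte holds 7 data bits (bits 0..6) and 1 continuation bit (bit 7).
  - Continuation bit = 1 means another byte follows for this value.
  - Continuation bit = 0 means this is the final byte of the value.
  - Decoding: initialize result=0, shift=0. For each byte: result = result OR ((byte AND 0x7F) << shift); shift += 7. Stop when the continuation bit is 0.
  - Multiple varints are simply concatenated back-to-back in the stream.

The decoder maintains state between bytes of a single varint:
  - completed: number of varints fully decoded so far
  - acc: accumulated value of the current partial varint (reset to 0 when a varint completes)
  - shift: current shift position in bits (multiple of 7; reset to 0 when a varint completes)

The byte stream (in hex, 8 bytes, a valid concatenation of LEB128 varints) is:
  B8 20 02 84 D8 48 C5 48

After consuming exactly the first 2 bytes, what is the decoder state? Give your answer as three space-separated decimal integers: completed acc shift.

byte[0]=0xB8 cont=1 payload=0x38: acc |= 56<<0 -> completed=0 acc=56 shift=7
byte[1]=0x20 cont=0 payload=0x20: varint #1 complete (value=4152); reset -> completed=1 acc=0 shift=0

Answer: 1 0 0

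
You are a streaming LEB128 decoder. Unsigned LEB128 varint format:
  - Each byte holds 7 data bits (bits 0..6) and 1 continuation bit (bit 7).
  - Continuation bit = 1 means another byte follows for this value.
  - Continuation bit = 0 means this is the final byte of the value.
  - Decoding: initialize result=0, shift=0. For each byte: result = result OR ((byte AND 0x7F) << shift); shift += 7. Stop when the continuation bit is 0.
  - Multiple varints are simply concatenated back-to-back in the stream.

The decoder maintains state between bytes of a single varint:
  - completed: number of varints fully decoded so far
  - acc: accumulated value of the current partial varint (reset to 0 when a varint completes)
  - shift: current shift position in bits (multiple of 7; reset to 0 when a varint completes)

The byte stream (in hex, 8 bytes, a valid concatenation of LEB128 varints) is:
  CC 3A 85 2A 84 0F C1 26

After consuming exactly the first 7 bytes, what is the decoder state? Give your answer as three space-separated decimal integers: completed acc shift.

Answer: 3 65 7

Derivation:
byte[0]=0xCC cont=1 payload=0x4C: acc |= 76<<0 -> completed=0 acc=76 shift=7
byte[1]=0x3A cont=0 payload=0x3A: varint #1 complete (value=7500); reset -> completed=1 acc=0 shift=0
byte[2]=0x85 cont=1 payload=0x05: acc |= 5<<0 -> completed=1 acc=5 shift=7
byte[3]=0x2A cont=0 payload=0x2A: varint #2 complete (value=5381); reset -> completed=2 acc=0 shift=0
byte[4]=0x84 cont=1 payload=0x04: acc |= 4<<0 -> completed=2 acc=4 shift=7
byte[5]=0x0F cont=0 payload=0x0F: varint #3 complete (value=1924); reset -> completed=3 acc=0 shift=0
byte[6]=0xC1 cont=1 payload=0x41: acc |= 65<<0 -> completed=3 acc=65 shift=7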